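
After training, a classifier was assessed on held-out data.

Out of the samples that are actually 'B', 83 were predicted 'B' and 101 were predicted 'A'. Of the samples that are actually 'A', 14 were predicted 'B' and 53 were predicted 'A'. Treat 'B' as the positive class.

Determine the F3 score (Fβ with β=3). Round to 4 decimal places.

Fβ = (1+β²)·TP / ((1+β²)·TP + β²·FN + FP), with β²=9
= 10·83 / (10·83 + 9·101 + 14) = 0.4735

0.4735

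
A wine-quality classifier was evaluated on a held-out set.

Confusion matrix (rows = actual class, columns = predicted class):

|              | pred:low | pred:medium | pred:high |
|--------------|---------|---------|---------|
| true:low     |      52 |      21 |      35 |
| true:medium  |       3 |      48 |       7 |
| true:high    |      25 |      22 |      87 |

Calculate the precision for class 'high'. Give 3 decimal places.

precision = TP/(TP+FP).
high: TP=87, FP=35+7=42 → 87/129 = 0.6744

0.674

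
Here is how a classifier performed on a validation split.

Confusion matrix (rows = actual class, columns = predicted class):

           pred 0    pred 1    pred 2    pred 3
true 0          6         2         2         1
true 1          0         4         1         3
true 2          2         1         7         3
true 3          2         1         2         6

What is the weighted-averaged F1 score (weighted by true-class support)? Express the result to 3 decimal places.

Per-class F1 score (2·TP/(2·TP+FP+FN)):
  0: TP=6, FP=0+2+2=4, FN=2+2+1=5 → 12/21 = 0.5714
  1: TP=4, FP=2+1+1=4, FN=0+1+3=4 → 8/16 = 0.5000
  2: TP=7, FP=2+1+2=5, FN=2+1+3=6 → 14/25 = 0.5600
  3: TP=6, FP=1+3+3=7, FN=2+1+2=5 → 12/24 = 0.5000
Weighted-F1 score = Σ (supportᵢ/N)·F1 scoreᵢ with N=43: (11/43)·0.5714 + (8/43)·0.5000 + (13/43)·0.5600 + (11/43)·0.5000 = 0.536

0.536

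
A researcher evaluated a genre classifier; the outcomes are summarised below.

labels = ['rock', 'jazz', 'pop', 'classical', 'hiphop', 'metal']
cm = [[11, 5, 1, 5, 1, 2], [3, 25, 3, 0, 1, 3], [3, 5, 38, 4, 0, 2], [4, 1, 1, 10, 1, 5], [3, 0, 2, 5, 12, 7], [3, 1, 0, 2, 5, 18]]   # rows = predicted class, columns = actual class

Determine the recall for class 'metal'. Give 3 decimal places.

Treat 'metal' as positive and all other classes as negative.
recall = TP/(TP+FN).
metal: TP=18, FN=2+3+2+5+7=19 → 18/37 = 0.4865

0.486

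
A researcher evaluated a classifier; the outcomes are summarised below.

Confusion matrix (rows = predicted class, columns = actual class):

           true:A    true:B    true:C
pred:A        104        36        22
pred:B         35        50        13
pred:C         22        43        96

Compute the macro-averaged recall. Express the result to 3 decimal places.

0.589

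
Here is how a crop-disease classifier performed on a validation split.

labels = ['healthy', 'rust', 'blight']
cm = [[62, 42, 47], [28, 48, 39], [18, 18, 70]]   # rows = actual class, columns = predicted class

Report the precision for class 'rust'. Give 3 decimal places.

Take TP from the diagonal, FP from the rest of the 'rust' prediction marginal, FN from the rest of the 'rust' actual marginal.
precision = TP/(TP+FP).
rust: TP=48, FP=42+18=60 → 48/108 = 0.4444

0.444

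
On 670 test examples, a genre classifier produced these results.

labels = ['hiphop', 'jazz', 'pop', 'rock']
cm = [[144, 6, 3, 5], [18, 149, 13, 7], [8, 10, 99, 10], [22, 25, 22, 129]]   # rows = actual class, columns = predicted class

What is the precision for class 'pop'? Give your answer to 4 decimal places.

One-vs-rest for 'pop': TP = diagonal; FP = other classes predicted 'pop'; FN = 'pop' predicted as other.
precision = TP/(TP+FP).
pop: TP=99, FP=3+13+22=38 → 99/137 = 0.72263

0.7226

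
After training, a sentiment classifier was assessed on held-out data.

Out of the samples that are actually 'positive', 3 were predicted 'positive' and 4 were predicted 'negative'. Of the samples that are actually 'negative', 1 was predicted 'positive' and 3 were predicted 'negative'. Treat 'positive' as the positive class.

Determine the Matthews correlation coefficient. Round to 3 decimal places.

0.179

MCC = (TP·TN − FP·FN) / √((TP+FP)(TP+FN)(TN+FP)(TN+FN))
Numerator = 3·3 − 1·4 = 5
Denominator = √(4·7·4·7) = √784 = 28.0000
MCC = 5 / 28.0000 = 0.179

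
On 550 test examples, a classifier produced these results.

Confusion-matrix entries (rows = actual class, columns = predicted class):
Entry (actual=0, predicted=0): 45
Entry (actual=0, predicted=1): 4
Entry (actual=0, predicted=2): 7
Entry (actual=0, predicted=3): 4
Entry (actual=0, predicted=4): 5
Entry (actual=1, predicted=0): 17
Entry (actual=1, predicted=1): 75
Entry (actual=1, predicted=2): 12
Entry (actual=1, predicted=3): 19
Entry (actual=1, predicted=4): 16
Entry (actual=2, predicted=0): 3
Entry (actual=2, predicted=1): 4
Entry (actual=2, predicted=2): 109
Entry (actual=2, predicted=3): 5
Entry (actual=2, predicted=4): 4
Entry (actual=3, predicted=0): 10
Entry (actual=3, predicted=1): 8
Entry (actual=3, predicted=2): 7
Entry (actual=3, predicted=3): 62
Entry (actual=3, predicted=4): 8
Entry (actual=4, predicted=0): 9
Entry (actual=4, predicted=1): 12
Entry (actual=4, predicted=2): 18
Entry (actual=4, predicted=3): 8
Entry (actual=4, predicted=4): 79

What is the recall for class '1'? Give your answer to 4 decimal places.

recall = TP/(TP+FN).
1: TP=75, FN=17+12+19+16=64 → 75/139 = 0.53957

0.5396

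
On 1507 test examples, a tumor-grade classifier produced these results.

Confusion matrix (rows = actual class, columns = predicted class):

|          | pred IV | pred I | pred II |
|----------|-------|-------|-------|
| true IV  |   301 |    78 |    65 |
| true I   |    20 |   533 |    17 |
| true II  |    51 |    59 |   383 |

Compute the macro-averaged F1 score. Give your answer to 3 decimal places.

0.799

Per-class F1 score (2·TP/(2·TP+FP+FN)):
  IV: TP=301, FP=20+51=71, FN=78+65=143 → 602/816 = 0.7377
  I: TP=533, FP=78+59=137, FN=20+17=37 → 1066/1240 = 0.8597
  II: TP=383, FP=65+17=82, FN=51+59=110 → 766/958 = 0.7996
Macro-F1 score = mean = (0.7377 + 0.8597 + 0.7996) / 3 = 0.799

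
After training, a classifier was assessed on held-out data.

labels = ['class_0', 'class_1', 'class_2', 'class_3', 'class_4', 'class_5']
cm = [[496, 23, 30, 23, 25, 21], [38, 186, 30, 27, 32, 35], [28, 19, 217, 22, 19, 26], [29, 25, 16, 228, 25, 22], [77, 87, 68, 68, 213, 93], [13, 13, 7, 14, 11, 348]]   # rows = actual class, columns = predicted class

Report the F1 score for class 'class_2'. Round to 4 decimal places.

0.6209

F1 score = 2·TP/(2·TP+FP+FN).
class_2: TP=217, FP=30+30+16+68+7=151, FN=28+19+22+19+26=114 → 434/699 = 0.62089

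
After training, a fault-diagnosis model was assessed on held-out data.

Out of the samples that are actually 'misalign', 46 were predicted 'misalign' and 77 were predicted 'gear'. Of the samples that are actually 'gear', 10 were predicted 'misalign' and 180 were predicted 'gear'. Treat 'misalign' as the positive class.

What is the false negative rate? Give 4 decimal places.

FNR = FN/(FN+TP) = 77/(77+46) = 0.6260

0.6260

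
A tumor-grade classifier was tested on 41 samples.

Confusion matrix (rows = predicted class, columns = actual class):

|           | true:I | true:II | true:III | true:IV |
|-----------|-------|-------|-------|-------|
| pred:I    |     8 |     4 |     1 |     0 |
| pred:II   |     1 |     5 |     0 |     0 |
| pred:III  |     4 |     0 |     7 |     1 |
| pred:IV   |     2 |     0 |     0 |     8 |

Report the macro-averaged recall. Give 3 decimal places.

0.713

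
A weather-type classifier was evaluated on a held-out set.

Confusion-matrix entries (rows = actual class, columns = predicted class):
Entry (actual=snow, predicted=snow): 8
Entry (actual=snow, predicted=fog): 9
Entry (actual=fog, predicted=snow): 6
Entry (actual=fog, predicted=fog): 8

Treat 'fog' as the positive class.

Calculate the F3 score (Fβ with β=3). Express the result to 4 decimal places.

0.5594

Fβ = (1+β²)·TP / ((1+β²)·TP + β²·FN + FP), with β²=9
= 10·8 / (10·8 + 9·6 + 9) = 0.5594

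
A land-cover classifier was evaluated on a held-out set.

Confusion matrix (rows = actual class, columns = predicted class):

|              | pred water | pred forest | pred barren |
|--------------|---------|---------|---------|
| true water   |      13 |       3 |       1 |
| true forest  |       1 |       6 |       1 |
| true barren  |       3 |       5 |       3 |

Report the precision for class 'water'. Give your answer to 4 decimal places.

0.7647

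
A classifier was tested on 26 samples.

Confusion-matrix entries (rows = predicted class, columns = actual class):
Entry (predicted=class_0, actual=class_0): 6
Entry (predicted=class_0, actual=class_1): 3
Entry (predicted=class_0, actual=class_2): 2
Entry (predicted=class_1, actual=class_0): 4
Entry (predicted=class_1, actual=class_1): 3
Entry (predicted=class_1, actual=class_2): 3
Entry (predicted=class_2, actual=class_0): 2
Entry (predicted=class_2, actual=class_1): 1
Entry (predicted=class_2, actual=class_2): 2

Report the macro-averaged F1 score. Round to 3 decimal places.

Per-class F1 score (2·TP/(2·TP+FP+FN)):
  class_0: TP=6, FP=3+2=5, FN=4+2=6 → 12/23 = 0.5217
  class_1: TP=3, FP=4+3=7, FN=3+1=4 → 6/17 = 0.3529
  class_2: TP=2, FP=2+1=3, FN=2+3=5 → 4/12 = 0.3333
Macro-F1 score = mean = (0.5217 + 0.3529 + 0.3333) / 3 = 0.403

0.403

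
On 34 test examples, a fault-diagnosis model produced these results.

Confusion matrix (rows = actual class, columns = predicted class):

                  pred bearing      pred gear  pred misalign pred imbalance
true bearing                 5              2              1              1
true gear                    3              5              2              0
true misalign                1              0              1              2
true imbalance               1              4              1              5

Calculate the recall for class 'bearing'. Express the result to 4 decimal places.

Treat 'bearing' as positive and all other classes as negative.
recall = TP/(TP+FN).
bearing: TP=5, FN=2+1+1=4 → 5/9 = 0.55556

0.5556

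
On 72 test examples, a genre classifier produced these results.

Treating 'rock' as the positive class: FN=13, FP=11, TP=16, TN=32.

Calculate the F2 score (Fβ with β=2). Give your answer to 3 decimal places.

Fβ = (1+β²)·TP / ((1+β²)·TP + β²·FN + FP), with β²=4
= 5·16 / (5·16 + 4·13 + 11) = 0.559

0.559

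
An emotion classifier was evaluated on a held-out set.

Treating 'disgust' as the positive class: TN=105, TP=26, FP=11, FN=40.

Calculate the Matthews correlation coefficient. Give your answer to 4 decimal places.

MCC = (TP·TN − FP·FN) / √((TP+FP)(TP+FN)(TN+FP)(TN+FN))
Numerator = 26·105 − 11·40 = 2290
Denominator = √(37·66·116·145) = √41074440 = 6408.9344
MCC = 2290 / 6408.9344 = 0.3573

0.3573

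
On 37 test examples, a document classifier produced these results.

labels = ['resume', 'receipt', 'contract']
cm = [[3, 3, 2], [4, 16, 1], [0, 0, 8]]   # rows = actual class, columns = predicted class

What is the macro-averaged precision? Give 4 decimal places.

0.6660

Per-class precision (TP/(TP+FP)):
  resume: TP=3, FP=4+0=4 → 3/7 = 0.42857
  receipt: TP=16, FP=3+0=3 → 16/19 = 0.84211
  contract: TP=8, FP=2+1=3 → 8/11 = 0.72727
Macro-precision = mean = (0.42857 + 0.84211 + 0.72727) / 3 = 0.6660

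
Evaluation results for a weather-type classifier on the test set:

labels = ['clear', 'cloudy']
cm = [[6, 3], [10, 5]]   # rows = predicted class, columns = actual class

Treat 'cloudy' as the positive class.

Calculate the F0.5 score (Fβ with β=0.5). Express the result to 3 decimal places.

0.368

Fβ = (1+β²)·TP / ((1+β²)·TP + β²·FN + FP), with β²=1/4
= 1.25·5 / (1.25·5 + 0.25·3 + 10) = 0.368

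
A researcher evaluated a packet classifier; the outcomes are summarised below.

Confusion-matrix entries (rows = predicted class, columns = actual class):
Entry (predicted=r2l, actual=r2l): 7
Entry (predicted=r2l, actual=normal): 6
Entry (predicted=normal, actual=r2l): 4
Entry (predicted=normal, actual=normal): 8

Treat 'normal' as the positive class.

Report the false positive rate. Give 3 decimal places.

0.364

FPR = FP/(FP+TN) = 4/(4+7) = 0.364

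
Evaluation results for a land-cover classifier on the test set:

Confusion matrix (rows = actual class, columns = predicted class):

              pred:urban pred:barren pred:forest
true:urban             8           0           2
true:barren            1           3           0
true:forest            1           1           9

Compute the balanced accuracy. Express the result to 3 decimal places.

Balanced accuracy = mean of per-class recall.
  urban: recall = 8/10 = 0.8000
  barren: recall = 3/4 = 0.7500
  forest: recall = 9/11 = 0.8182
Mean = (0.8000 + 0.7500 + 0.8182) / 3 = 0.789

0.789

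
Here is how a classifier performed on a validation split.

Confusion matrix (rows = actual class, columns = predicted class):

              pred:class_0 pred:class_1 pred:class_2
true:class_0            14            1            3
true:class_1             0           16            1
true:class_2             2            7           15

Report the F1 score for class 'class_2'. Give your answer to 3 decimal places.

0.698

Take TP from the diagonal, FP from the rest of the 'class_2' prediction marginal, FN from the rest of the 'class_2' actual marginal.
F1 score = 2·TP/(2·TP+FP+FN).
class_2: TP=15, FP=3+1=4, FN=2+7=9 → 30/43 = 0.6977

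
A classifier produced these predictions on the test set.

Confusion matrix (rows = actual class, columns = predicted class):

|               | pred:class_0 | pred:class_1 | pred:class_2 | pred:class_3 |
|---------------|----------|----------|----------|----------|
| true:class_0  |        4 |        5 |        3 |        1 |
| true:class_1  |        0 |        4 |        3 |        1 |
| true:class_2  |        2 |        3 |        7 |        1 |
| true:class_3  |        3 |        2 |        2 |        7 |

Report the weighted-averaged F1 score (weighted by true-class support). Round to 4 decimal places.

0.4646

Per-class F1 score (2·TP/(2·TP+FP+FN)):
  class_0: TP=4, FP=0+2+3=5, FN=5+3+1=9 → 8/22 = 0.36364
  class_1: TP=4, FP=5+3+2=10, FN=0+3+1=4 → 8/22 = 0.36364
  class_2: TP=7, FP=3+3+2=8, FN=2+3+1=6 → 14/28 = 0.50000
  class_3: TP=7, FP=1+1+1=3, FN=3+2+2=7 → 14/24 = 0.58333
Weighted-F1 score = Σ (supportᵢ/N)·F1 scoreᵢ with N=48: (13/48)·0.36364 + (8/48)·0.36364 + (13/48)·0.50000 + (14/48)·0.58333 = 0.4646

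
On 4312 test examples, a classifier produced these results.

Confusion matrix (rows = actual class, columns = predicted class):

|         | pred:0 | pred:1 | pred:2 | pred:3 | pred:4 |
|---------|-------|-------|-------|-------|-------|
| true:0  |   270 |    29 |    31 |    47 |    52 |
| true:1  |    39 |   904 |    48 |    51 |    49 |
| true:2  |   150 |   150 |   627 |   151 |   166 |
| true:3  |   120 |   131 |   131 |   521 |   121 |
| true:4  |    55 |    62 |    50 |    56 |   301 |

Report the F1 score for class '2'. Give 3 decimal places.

0.588

F1 score = 2·TP/(2·TP+FP+FN).
2: TP=627, FP=31+48+131+50=260, FN=150+150+151+166=617 → 1254/2131 = 0.5885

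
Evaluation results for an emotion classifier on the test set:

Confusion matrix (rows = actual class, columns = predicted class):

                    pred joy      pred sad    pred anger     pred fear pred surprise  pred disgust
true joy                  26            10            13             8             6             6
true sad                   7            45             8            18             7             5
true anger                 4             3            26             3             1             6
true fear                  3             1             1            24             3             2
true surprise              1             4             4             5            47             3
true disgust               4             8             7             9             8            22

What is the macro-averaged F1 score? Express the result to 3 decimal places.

0.520

Per-class F1 score (2·TP/(2·TP+FP+FN)):
  joy: TP=26, FP=7+4+3+1+4=19, FN=10+13+8+6+6=43 → 52/114 = 0.4561
  sad: TP=45, FP=10+3+1+4+8=26, FN=7+8+18+7+5=45 → 90/161 = 0.5590
  anger: TP=26, FP=13+8+1+4+7=33, FN=4+3+3+1+6=17 → 52/102 = 0.5098
  fear: TP=24, FP=8+18+3+5+9=43, FN=3+1+1+3+2=10 → 48/101 = 0.4752
  surprise: TP=47, FP=6+7+1+3+8=25, FN=1+4+4+5+3=17 → 94/136 = 0.6912
  disgust: TP=22, FP=6+5+6+2+3=22, FN=4+8+7+9+8=36 → 44/102 = 0.4314
Macro-F1 score = mean = (0.4561 + 0.5590 + 0.5098 + 0.4752 + 0.6912 + 0.4314) / 6 = 0.520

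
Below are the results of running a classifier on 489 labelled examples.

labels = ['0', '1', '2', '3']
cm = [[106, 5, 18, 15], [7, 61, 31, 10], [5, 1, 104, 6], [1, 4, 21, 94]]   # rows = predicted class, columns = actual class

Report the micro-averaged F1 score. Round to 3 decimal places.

0.746

Micro-averaging pools counts across classes: ΣTP=365, ΣFP=124, ΣFN=124.
Micro-F1 score = 2·TP/(2·TP+FP+FN) on pooled counts = 0.746 (equals overall accuracy in single-label multiclass).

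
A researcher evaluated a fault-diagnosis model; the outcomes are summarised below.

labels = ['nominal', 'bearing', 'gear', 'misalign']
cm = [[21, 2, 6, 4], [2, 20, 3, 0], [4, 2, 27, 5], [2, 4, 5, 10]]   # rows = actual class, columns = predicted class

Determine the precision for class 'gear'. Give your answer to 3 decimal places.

0.659

Treat 'gear' as positive and all other classes as negative.
precision = TP/(TP+FP).
gear: TP=27, FP=6+3+5=14 → 27/41 = 0.6585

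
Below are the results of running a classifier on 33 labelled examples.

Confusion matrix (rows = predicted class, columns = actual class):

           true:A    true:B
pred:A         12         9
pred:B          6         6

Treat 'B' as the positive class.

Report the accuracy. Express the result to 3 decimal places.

0.545

Accuracy = (TP+TN)/N = (6+12)/33 = 0.545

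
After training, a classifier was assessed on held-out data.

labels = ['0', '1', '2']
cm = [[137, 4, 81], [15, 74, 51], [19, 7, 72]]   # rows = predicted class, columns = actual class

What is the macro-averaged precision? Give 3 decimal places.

0.627

Per-class precision (TP/(TP+FP)):
  0: TP=137, FP=4+81=85 → 137/222 = 0.6171
  1: TP=74, FP=15+51=66 → 74/140 = 0.5286
  2: TP=72, FP=19+7=26 → 72/98 = 0.7347
Macro-precision = mean = (0.6171 + 0.5286 + 0.7347) / 3 = 0.627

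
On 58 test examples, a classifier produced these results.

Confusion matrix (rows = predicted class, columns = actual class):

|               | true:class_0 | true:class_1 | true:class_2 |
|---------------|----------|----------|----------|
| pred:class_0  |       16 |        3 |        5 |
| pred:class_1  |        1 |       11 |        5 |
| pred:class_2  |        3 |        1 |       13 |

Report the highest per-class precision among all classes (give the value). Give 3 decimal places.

Per-class precision (TP/(TP+FP)):
  class_0: TP=16, FP=3+5=8 → 16/24 = 0.6667
  class_1: TP=11, FP=1+5=6 → 11/17 = 0.6471
  class_2: TP=13, FP=3+1=4 → 13/17 = 0.7647
Highest is class 'class_2' with precision = 0.765.

0.765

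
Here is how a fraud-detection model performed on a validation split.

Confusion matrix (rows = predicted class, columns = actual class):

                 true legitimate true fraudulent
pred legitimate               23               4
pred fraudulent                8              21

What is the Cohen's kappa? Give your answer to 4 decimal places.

0.5731

Observed agreement pₒ = trace/N = 44/56 = 0.78571
Expected agreement pₑ = Σ (rowᵢ·colᵢ)/N² = (31·27 + 25·29)/56² = 0.49809
κ = (pₒ − pₑ)/(1 − pₑ) = (0.78571 − 0.49809)/(1 − 0.49809) = 0.5731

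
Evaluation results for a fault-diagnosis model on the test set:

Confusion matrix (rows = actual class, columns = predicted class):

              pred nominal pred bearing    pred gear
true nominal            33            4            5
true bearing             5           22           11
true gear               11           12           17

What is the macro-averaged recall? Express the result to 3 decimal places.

Per-class recall (TP/(TP+FN)):
  nominal: TP=33, FN=4+5=9 → 33/42 = 0.7857
  bearing: TP=22, FN=5+11=16 → 22/38 = 0.5789
  gear: TP=17, FN=11+12=23 → 17/40 = 0.4250
Macro-recall = mean = (0.7857 + 0.5789 + 0.4250) / 3 = 0.597

0.597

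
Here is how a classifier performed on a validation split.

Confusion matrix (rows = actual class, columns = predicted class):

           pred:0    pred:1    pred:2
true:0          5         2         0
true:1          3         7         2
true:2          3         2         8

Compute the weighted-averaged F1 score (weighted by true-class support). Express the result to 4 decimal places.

Per-class F1 score (2·TP/(2·TP+FP+FN)):
  0: TP=5, FP=3+3=6, FN=2+0=2 → 10/18 = 0.55556
  1: TP=7, FP=2+2=4, FN=3+2=5 → 14/23 = 0.60870
  2: TP=8, FP=0+2=2, FN=3+2=5 → 16/23 = 0.69565
Weighted-F1 score = Σ (supportᵢ/N)·F1 scoreᵢ with N=32: (7/32)·0.55556 + (12/32)·0.60870 + (13/32)·0.69565 = 0.6324

0.6324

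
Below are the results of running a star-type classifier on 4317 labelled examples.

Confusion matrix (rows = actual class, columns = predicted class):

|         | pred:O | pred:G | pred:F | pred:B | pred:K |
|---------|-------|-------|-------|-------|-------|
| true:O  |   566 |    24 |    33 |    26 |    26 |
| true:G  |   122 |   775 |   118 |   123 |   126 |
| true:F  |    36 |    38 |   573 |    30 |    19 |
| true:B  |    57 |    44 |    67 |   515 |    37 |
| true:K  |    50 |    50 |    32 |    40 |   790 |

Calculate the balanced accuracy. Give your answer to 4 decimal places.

0.7623

Balanced accuracy = mean of per-class recall.
  O: recall = 566/675 = 0.83852
  G: recall = 775/1264 = 0.61313
  F: recall = 573/696 = 0.82328
  B: recall = 515/720 = 0.71528
  K: recall = 790/962 = 0.82121
Mean = (0.83852 + 0.61313 + 0.82328 + 0.71528 + 0.82121) / 5 = 0.7623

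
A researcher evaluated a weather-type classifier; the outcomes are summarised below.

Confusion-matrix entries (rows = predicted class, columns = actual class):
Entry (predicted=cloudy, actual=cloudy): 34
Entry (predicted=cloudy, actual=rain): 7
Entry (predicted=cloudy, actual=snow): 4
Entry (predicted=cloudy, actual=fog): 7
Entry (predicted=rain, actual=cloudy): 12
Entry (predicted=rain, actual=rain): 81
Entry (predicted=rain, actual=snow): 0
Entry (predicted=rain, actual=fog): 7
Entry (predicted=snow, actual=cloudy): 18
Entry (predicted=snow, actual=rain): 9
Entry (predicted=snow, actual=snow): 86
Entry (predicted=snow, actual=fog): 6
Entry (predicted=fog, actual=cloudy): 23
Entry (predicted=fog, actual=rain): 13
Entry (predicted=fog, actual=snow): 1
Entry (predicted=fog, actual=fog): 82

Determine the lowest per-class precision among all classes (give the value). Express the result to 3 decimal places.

Per-class precision (TP/(TP+FP)):
  cloudy: TP=34, FP=7+4+7=18 → 34/52 = 0.6538
  rain: TP=81, FP=12+0+7=19 → 81/100 = 0.8100
  snow: TP=86, FP=18+9+6=33 → 86/119 = 0.7227
  fog: TP=82, FP=23+13+1=37 → 82/119 = 0.6891
Lowest is class 'cloudy' with precision = 0.654.

0.654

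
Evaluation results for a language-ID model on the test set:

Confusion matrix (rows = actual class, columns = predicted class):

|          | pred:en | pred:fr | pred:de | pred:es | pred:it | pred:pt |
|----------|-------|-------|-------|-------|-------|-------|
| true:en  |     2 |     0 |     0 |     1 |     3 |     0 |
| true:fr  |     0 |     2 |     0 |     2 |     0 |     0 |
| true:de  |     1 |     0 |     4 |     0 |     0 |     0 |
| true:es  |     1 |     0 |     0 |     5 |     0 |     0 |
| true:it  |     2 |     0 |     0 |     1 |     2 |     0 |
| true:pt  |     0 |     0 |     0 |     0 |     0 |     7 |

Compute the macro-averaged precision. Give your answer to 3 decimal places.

Per-class precision (TP/(TP+FP)):
  en: TP=2, FP=0+1+1+2+0=4 → 2/6 = 0.3333
  fr: TP=2, FP=0+0+0+0+0=0 → 2/2 = 1.0000
  de: TP=4, FP=0+0+0+0+0=0 → 4/4 = 1.0000
  es: TP=5, FP=1+2+0+1+0=4 → 5/9 = 0.5556
  it: TP=2, FP=3+0+0+0+0=3 → 2/5 = 0.4000
  pt: TP=7, FP=0+0+0+0+0=0 → 7/7 = 1.0000
Macro-precision = mean = (0.3333 + 1.0000 + 1.0000 + 0.5556 + 0.4000 + 1.0000) / 6 = 0.715

0.715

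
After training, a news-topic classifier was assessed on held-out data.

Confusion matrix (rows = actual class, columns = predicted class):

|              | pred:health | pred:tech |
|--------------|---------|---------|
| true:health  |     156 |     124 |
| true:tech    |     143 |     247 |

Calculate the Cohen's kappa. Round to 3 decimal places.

0.189

Observed agreement pₒ = trace/N = 403/670 = 0.6015
Expected agreement pₑ = Σ (rowᵢ·colᵢ)/N² = (280·299 + 390·371)/670² = 0.5088
κ = (pₒ − pₑ)/(1 − pₑ) = (0.6015 − 0.5088)/(1 − 0.5088) = 0.189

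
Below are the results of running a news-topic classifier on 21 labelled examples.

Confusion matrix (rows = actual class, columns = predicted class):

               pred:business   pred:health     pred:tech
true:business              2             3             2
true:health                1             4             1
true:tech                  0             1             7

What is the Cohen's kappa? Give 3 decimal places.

Observed agreement pₒ = trace/N = 13/21 = 0.6190
Expected agreement pₑ = Σ (rowᵢ·colᵢ)/N² = (7·3 + 6·8 + 8·10)/21² = 0.3379
κ = (pₒ − pₑ)/(1 − pₑ) = (0.6190 − 0.3379)/(1 − 0.3379) = 0.425

0.425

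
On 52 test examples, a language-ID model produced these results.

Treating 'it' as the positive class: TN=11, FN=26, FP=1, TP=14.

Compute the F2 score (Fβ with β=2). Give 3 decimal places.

0.400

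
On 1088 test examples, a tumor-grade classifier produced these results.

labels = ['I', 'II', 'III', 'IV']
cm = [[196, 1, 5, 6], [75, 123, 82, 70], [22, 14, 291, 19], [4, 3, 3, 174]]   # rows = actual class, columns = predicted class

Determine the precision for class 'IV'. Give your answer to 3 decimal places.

0.647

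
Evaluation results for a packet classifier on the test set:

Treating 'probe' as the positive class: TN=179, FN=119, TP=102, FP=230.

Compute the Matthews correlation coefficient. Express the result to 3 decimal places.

-0.096

MCC = (TP·TN − FP·FN) / √((TP+FP)(TP+FN)(TN+FP)(TN+FN))
Numerator = 102·179 − 230·119 = -9112
Denominator = √(332·221·409·298) = √8942726104 = 94565.9881
MCC = -9112 / 94565.9881 = -0.096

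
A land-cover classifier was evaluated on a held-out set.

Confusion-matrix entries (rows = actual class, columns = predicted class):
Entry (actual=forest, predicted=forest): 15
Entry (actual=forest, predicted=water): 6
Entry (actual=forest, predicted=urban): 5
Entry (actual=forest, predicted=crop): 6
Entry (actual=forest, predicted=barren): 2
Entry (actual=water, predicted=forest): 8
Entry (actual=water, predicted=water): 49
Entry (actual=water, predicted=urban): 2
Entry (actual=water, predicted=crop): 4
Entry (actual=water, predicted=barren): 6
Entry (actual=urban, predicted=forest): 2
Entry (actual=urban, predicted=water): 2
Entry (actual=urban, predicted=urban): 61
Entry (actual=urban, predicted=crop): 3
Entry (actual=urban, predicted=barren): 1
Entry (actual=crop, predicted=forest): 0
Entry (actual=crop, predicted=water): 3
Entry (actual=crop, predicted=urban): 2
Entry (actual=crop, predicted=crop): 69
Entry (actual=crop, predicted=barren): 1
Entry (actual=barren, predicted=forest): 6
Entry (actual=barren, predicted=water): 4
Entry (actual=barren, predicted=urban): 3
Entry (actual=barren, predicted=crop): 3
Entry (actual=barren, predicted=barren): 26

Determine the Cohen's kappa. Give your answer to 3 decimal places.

0.694

Observed agreement pₒ = trace/N = 220/289 = 0.7612
Expected agreement pₑ = Σ (rowᵢ·colᵢ)/N² = (34·31 + 69·64 + 69·73 + 75·85 + 42·36)/289² = 0.2202
κ = (pₒ − pₑ)/(1 − pₑ) = (0.7612 − 0.2202)/(1 − 0.2202) = 0.694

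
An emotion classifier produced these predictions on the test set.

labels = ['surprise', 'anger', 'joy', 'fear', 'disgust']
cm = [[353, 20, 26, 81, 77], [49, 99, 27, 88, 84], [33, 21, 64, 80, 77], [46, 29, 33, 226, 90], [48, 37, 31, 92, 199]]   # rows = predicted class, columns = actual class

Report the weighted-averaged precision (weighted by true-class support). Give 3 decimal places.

0.496

Per-class precision (TP/(TP+FP)):
  surprise: TP=353, FP=20+26+81+77=204 → 353/557 = 0.6338
  anger: TP=99, FP=49+27+88+84=248 → 99/347 = 0.2853
  joy: TP=64, FP=33+21+80+77=211 → 64/275 = 0.2327
  fear: TP=226, FP=46+29+33+90=198 → 226/424 = 0.5330
  disgust: TP=199, FP=48+37+31+92=208 → 199/407 = 0.4889
Weighted-precision = Σ (supportᵢ/N)·precisionᵢ with N=2010: (529/2010)·0.6338 + (206/2010)·0.2853 + (181/2010)·0.2327 + (567/2010)·0.5330 + (527/2010)·0.4889 = 0.496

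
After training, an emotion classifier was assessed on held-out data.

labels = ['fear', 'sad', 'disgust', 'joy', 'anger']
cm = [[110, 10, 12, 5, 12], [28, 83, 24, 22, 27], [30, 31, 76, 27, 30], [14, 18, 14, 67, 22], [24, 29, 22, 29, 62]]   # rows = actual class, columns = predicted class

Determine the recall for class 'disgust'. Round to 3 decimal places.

0.392

Take TP from the diagonal, FP from the rest of the 'disgust' prediction marginal, FN from the rest of the 'disgust' actual marginal.
recall = TP/(TP+FN).
disgust: TP=76, FN=30+31+27+30=118 → 76/194 = 0.3918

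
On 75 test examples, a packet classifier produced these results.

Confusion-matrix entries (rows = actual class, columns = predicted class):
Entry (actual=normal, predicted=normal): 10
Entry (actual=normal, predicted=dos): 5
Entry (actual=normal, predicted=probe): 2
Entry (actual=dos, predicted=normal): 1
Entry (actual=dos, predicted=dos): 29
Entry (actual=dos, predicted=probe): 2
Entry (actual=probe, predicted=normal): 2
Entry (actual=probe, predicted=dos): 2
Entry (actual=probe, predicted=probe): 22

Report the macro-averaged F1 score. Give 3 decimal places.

Per-class F1 score (2·TP/(2·TP+FP+FN)):
  normal: TP=10, FP=1+2=3, FN=5+2=7 → 20/30 = 0.6667
  dos: TP=29, FP=5+2=7, FN=1+2=3 → 58/68 = 0.8529
  probe: TP=22, FP=2+2=4, FN=2+2=4 → 44/52 = 0.8462
Macro-F1 score = mean = (0.6667 + 0.8529 + 0.8462) / 3 = 0.789

0.789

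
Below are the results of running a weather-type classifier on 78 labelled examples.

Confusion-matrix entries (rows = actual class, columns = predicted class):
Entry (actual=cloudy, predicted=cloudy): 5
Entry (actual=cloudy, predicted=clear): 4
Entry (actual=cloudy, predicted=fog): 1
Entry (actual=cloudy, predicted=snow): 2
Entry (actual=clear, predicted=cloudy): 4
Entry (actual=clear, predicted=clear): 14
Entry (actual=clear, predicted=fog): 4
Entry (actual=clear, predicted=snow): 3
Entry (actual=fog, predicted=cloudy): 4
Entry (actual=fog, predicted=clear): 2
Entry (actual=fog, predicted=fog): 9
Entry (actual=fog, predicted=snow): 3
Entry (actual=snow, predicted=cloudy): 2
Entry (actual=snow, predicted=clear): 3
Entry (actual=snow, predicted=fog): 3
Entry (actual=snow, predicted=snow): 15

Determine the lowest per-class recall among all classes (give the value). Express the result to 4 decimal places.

Per-class recall (TP/(TP+FN)):
  cloudy: TP=5, FN=4+1+2=7 → 5/12 = 0.41667
  clear: TP=14, FN=4+4+3=11 → 14/25 = 0.56000
  fog: TP=9, FN=4+2+3=9 → 9/18 = 0.50000
  snow: TP=15, FN=2+3+3=8 → 15/23 = 0.65217
Lowest is class 'cloudy' with recall = 0.4167.

0.4167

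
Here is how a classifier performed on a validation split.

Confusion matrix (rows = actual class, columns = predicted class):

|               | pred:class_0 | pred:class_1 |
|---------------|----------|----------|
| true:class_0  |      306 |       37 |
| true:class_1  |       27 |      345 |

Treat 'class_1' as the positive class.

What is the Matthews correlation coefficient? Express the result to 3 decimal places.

0.821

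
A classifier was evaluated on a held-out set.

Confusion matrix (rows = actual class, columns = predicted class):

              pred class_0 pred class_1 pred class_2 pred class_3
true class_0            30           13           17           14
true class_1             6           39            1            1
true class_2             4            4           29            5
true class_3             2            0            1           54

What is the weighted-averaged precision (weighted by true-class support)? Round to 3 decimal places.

0.693

Per-class precision (TP/(TP+FP)):
  class_0: TP=30, FP=6+4+2=12 → 30/42 = 0.7143
  class_1: TP=39, FP=13+4+0=17 → 39/56 = 0.6964
  class_2: TP=29, FP=17+1+1=19 → 29/48 = 0.6042
  class_3: TP=54, FP=14+1+5=20 → 54/74 = 0.7297
Weighted-precision = Σ (supportᵢ/N)·precisionᵢ with N=220: (74/220)·0.7143 + (47/220)·0.6964 + (42/220)·0.6042 + (57/220)·0.7297 = 0.693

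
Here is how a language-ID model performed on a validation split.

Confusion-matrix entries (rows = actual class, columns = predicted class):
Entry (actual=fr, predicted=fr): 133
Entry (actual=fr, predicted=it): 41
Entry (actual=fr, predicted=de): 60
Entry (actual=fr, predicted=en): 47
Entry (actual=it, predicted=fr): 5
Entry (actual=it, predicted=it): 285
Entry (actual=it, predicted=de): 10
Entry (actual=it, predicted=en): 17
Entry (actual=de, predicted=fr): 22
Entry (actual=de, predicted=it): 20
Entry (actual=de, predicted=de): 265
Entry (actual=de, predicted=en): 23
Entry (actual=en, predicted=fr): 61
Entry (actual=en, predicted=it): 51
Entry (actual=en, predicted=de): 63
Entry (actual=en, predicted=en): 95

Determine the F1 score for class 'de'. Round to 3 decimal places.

0.728

Take TP from the diagonal, FP from the rest of the 'de' prediction marginal, FN from the rest of the 'de' actual marginal.
F1 score = 2·TP/(2·TP+FP+FN).
de: TP=265, FP=60+10+63=133, FN=22+20+23=65 → 530/728 = 0.7280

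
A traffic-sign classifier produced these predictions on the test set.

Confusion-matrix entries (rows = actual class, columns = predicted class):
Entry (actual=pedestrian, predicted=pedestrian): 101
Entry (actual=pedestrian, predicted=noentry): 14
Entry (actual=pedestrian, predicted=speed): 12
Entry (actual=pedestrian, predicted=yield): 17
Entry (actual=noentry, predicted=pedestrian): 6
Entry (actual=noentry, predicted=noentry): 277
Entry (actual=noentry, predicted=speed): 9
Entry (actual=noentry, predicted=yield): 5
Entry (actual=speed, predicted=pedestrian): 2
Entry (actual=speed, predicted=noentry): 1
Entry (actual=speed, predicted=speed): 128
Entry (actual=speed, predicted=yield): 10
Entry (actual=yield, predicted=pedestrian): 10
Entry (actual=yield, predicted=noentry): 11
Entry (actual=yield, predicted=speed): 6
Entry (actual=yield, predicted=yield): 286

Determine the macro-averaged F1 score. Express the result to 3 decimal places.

0.866

Per-class F1 score (2·TP/(2·TP+FP+FN)):
  pedestrian: TP=101, FP=6+2+10=18, FN=14+12+17=43 → 202/263 = 0.7681
  noentry: TP=277, FP=14+1+11=26, FN=6+9+5=20 → 554/600 = 0.9233
  speed: TP=128, FP=12+9+6=27, FN=2+1+10=13 → 256/296 = 0.8649
  yield: TP=286, FP=17+5+10=32, FN=10+11+6=27 → 572/631 = 0.9065
Macro-F1 score = mean = (0.7681 + 0.9233 + 0.8649 + 0.9065) / 4 = 0.866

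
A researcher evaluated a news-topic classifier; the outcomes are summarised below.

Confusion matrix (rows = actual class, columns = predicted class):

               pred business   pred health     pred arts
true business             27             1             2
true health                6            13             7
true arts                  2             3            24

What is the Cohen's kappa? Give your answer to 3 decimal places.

0.626

Observed agreement pₒ = trace/N = 64/85 = 0.7529
Expected agreement pₑ = Σ (rowᵢ·colᵢ)/N² = (30·35 + 26·17 + 29·33)/85² = 0.3390
κ = (pₒ − pₑ)/(1 − pₑ) = (0.7529 − 0.3390)/(1 − 0.3390) = 0.626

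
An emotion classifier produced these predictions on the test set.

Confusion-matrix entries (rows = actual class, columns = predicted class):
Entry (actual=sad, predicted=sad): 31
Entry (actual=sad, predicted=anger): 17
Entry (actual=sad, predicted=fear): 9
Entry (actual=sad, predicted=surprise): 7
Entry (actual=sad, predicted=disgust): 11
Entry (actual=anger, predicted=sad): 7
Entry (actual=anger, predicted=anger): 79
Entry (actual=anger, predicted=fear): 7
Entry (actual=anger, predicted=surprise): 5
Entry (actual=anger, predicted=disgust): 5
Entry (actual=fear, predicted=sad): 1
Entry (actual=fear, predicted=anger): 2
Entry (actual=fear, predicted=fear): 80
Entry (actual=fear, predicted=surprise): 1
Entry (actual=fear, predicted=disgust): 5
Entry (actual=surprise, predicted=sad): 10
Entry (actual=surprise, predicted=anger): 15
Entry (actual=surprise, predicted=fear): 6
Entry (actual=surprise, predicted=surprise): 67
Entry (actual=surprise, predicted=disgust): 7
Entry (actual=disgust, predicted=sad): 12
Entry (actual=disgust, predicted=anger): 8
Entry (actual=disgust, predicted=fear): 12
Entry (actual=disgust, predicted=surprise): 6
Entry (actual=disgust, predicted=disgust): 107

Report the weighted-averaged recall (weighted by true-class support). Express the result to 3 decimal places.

0.704

Per-class recall (TP/(TP+FN)):
  sad: TP=31, FN=17+9+7+11=44 → 31/75 = 0.4133
  anger: TP=79, FN=7+7+5+5=24 → 79/103 = 0.7670
  fear: TP=80, FN=1+2+1+5=9 → 80/89 = 0.8989
  surprise: TP=67, FN=10+15+6+7=38 → 67/105 = 0.6381
  disgust: TP=107, FN=12+8+12+6=38 → 107/145 = 0.7379
Weighted-recall = Σ (supportᵢ/N)·recallᵢ with N=517: (75/517)·0.4133 + (103/517)·0.7670 + (89/517)·0.8989 + (105/517)·0.6381 + (145/517)·0.7379 = 0.704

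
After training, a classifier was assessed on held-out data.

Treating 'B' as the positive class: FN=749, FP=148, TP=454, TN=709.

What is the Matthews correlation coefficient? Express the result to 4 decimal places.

0.2218

MCC = (TP·TN − FP·FN) / √((TP+FP)(TP+FN)(TN+FP)(TN+FN))
Numerator = 454·709 − 148·749 = 211034
Denominator = √(602·1203·857·1458) = √904899742236 = 951262.1838
MCC = 211034 / 951262.1838 = 0.2218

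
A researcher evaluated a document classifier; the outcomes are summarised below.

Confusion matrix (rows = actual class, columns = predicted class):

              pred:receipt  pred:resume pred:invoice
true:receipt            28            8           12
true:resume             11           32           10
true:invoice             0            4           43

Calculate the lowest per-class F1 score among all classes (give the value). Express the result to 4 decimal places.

Per-class F1 score (2·TP/(2·TP+FP+FN)):
  receipt: TP=28, FP=11+0=11, FN=8+12=20 → 56/87 = 0.64368
  resume: TP=32, FP=8+4=12, FN=11+10=21 → 64/97 = 0.65979
  invoice: TP=43, FP=12+10=22, FN=0+4=4 → 86/112 = 0.76786
Lowest is class 'receipt' with F1 score = 0.6437.

0.6437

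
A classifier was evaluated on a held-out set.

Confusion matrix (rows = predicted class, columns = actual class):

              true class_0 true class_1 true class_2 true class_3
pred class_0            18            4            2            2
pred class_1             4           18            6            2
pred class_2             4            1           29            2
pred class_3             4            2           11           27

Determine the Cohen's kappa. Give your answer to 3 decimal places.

Observed agreement pₒ = trace/N = 92/136 = 0.6765
Expected agreement pₑ = Σ (rowᵢ·colᵢ)/N² = (30·26 + 25·30 + 48·36 + 33·44)/136² = 0.2546
κ = (pₒ − pₑ)/(1 − pₑ) = (0.6765 − 0.2546)/(1 − 0.2546) = 0.566

0.566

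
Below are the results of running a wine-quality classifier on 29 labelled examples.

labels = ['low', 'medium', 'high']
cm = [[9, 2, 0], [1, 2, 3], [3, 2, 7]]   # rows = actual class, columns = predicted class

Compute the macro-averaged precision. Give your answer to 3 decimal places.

Per-class precision (TP/(TP+FP)):
  low: TP=9, FP=1+3=4 → 9/13 = 0.6923
  medium: TP=2, FP=2+2=4 → 2/6 = 0.3333
  high: TP=7, FP=0+3=3 → 7/10 = 0.7000
Macro-precision = mean = (0.6923 + 0.3333 + 0.7000) / 3 = 0.575

0.575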